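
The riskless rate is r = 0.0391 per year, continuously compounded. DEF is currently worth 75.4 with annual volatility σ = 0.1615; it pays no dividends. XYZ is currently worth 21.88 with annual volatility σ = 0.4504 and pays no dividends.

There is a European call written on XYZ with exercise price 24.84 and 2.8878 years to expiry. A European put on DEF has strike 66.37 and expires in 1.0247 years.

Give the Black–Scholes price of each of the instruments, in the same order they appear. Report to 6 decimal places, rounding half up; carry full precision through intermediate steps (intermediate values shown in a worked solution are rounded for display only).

[XYZ call K=24.84]
σ√T = 0.4504·√2.8878 = 0.765389
d₁ = (ln(S/K) + (r+σ²/2)T) / (σ√T) = (ln(21.88/24.84) + (0.0391+0.4504²/2)·2.8878) / 0.765389 = (-0.126882 + 0.405823) / 0.765389 = 0.364443
d₂ = d₁ − σ√T = 0.364443 − 0.765389 = -0.400946
e^{−rT} = 0.893228
N(d₁) = 0.642236,  N(d₂) = 0.344230
price = S·N(d₁) − K·e^{−rT}·N(d₂) = 14.052132 − 7.637707 = 6.414425
[DEF put K=66.37]
σ√T = 0.1615·√1.0247 = 0.163482
d₁ = (ln(S/K) + (r+σ²/2)T) / (σ√T) = (ln(75.4/66.37) + (0.0391+0.1615²/2)·1.0247) / 0.163482 = (0.127562 + 0.053429) / 0.163482 = 1.107099
d₂ = d₁ − σ√T = 1.107099 − 0.163482 = 0.943617
e^{−rT} = 0.960726
N(−d₁) = 0.134126,  N(−d₂) = 0.172683
price = K·e^{−rT}·N(−d₂) − S·N(−d₁) = 11.010844 − 10.113069 = 0.897775

price(XYZ call K=24.84) = 6.414425
price(DEF put K=66.37) = 0.897775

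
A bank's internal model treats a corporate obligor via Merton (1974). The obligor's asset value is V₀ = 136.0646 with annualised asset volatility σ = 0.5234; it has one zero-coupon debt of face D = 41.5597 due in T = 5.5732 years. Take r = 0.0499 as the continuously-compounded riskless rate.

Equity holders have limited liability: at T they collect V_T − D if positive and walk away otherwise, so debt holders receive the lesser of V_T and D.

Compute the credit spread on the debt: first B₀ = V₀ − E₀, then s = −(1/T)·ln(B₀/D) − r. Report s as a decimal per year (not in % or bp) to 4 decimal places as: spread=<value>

With assets at 136.0646 and a single debt payment of 41.5597 at 5.5732 years:
d₁ = [ln(V₀/D) + (r + σ²/2)T] / (σ√T)
   = [ln(136.0646/41.5597) + (0.0499 + 0.5·0.5234²)·5.5732] / (0.5234·√5.5732)
   = [1.185999 + 1.041485] / 1.235623 = 1.802721
d₂ = d₁ − σ√T = 1.802721 − 1.235623 = 0.567098
N(d₁) = 0.964284,  N(d₂) = 0.714676,  e^(−rT) = 0.757219
E₀ = V₀·N(d₁) − D·e^(−rT)·N(d₂)
   = 136.0646·0.964284 − 41.5597·0.757219·0.714676 = 108.714200
B₀ = V₀ − E₀ = 136.0646 − 108.714200 = 27.350400
spread = −(1/T)·ln(B₀/D) − r = −(1/5.5732)·ln(27.350400/41.5597) − 0.0499 = 0.02517353

spread=0.0252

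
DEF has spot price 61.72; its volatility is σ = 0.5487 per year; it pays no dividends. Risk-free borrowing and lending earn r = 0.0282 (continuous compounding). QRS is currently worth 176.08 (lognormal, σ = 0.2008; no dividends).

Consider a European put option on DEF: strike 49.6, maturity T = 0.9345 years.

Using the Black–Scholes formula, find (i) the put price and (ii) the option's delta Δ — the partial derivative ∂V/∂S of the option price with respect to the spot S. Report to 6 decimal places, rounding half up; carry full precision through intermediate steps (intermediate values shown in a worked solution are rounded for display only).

price = 5.972096
Δ = -0.233598

σ√T = 0.5487·√0.9345 = 0.530426
d₁ = (ln(S/K) + (r+σ²/2)T) / (σ√T) = (ln(61.72/49.6) + (0.0282+0.5487²/2)·0.9345) / 0.530426 = (0.218617 + 0.167029) / 0.530426 = 0.727050
d₂ = d₁ − σ√T = 0.727050 − 0.530426 = 0.196624
e^{−rT} = 0.973991
N(−d₁) = 0.233598,  N(−d₂) = 0.422061
Put price V = K·e^{−rT}·N(−d₂) − S·N(−d₁) = 20.389752 − 14.417655 = 5.972096
Δ = −N(−d₁) = -0.233598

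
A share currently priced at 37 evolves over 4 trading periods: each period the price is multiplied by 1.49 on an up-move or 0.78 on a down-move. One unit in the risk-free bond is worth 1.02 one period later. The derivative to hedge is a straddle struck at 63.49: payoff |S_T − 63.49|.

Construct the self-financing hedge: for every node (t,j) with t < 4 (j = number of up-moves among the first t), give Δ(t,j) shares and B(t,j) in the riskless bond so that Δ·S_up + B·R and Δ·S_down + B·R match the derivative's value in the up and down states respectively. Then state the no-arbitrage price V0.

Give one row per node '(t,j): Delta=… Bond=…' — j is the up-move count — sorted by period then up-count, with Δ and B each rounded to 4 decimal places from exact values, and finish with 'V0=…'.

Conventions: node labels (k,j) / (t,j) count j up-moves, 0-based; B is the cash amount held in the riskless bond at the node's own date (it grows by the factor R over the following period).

The replicating-portfolio and risk-neutral prices coincide; use p* = (1.02−0.78)/(1.49−0.78) = 0.3380 for the latter.
Payoffs at expiry: V(4,0)=49.7944, V(4,1)=37.3279, V(4,2)=13.5138, V(4,3)=31.9774, V(4,4)=118.8772
  t=3,j=0: stock 17.5584 → up 26.1621 (V=37.3279), down 13.6956 (V=49.7944). Price 44.6867; hedge Δ=-1.0000, bond B=62.2451.
  t=3,j=1: stock 33.5411 → up 49.9762 (V=13.5138), down 26.1621 (V=37.3279). Price 28.7040; hedge Δ=-1.0000, bond B=62.2451.
  t=3,j=2: stock 64.0721 → up 95.4674 (V=31.9774), down 49.9762 (V=13.5138). Price 19.3676; hedge Δ=0.4059, bond B=-6.6375.
  t=3,j=3: stock 122.3941 → up 182.3672 (V=118.8772), down 95.4674 (V=31.9774). Price 60.1490; hedge Δ=1.0000, bond B=-62.2451.
  t=2,j=0: stock 22.5108 → up 33.5411 (V=28.7040), down 17.5584 (V=44.6867). Price 38.5138; hedge Δ=-1.0000, bond B=61.0246.
  t=2,j=1: stock 43.0014 → up 64.0721 (V=19.3676), down 33.5411 (V=28.7040). Price 25.0471; hedge Δ=-0.3058, bond B=38.1969.
  t=2,j=2: stock 82.1437 → up 122.3941 (V=60.1490), down 64.0721 (V=19.3676). Price 32.5028; hedge Δ=0.6992, bond B=-24.9357.
  t=1,j=0: stock 28.8600 → up 43.0014 (V=25.0471), down 22.5108 (V=38.5138). Price 33.2958; hedge Δ=-0.6572, bond B=52.2629.
  t=1,j=1: stock 55.1300 → up 82.1437 (V=32.5028), down 43.0014 (V=25.0471). Price 27.0268; hedge Δ=0.1905, bond B=16.5258.
  t=0,j=0: stock 37.0000 → up 55.1300 (V=27.0268), down 28.8600 (V=33.2958). Price 30.5654; hedge Δ=-0.2386, bond B=39.3949.
As a check, the time-0 holding Δ(0,0)·S0 + B(0,0) comes to 30.5654 — exactly V0.

(0,0): Delta=-0.2386 Bond=39.3949
(1,0): Delta=-0.6572 Bond=52.2629
(1,1): Delta=0.1905 Bond=16.5258
(2,0): Delta=-1.0000 Bond=61.0246
(2,1): Delta=-0.3058 Bond=38.1969
(2,2): Delta=0.6992 Bond=-24.9357
(3,0): Delta=-1.0000 Bond=62.2451
(3,1): Delta=-1.0000 Bond=62.2451
(3,2): Delta=0.4059 Bond=-6.6375
(3,3): Delta=1.0000 Bond=-62.2451
V0=30.5654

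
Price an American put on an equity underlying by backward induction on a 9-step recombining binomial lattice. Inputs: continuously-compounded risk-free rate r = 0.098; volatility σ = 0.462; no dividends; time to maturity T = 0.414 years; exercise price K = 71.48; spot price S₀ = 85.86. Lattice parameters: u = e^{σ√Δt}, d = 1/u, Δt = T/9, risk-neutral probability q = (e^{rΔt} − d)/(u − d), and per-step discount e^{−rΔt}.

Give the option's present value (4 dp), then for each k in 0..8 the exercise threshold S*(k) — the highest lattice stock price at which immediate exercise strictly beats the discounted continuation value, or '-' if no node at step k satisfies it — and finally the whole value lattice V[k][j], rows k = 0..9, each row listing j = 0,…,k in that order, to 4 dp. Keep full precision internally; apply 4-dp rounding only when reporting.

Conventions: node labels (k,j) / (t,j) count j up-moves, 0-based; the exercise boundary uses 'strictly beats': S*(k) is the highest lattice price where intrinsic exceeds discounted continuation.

price = 3.1910
boundary = - - - - - 52.3147 47.3795 52.3147 57.7640
tree:
3.1910
4.8449 1.5529
7.1735 2.5416 0.5703
10.3151 4.0718 1.0223 0.1199
14.3370 6.3547 1.8076 0.2400 0.0000
19.1653 9.6003 3.1408 0.4802 0.0000 0.0000
24.1005 13.9213 5.3318 0.9608 0.0000 0.0000 0.0000
28.5701 19.1653 8.7618 1.9227 0.0000 0.0000 0.0000 0.0000
32.6181 24.1005 13.7160 3.8475 0.0000 0.0000 0.0000 0.0000 0.0000
36.2842 28.5701 19.1653 7.6991 0.0000 0.0000 0.0000 0.0000 0.0000 0.0000

Δt=0.04600  u=1.10416  d=0.90566  q=0.49801  discount=0.99550
step 9 (expiry): payoffs max(K−S,0) = 36.2842 28.5701 19.1653 7.6991 0.0000 0.0000 0.0000 0.0000 0.0000 0.0000
step 8: (k=8,j=0): S=38.8619, K−S=32.6181, hold=32.2966 ⇒ V=32.6181 exercise | (k=8,j=1): S=47.3795, K−S=24.1005, hold=23.7790 ⇒ V=24.1005 exercise | (k=8,j=2): S=57.7640, K−S=13.7160, hold=13.3945 ⇒ V=13.7160 exercise | (k=8,j=3): S=70.4246, K−S=1.0554, hold=3.8475 ⇒ V=3.8475 continue | (k=8,j=4): S=85.8600, K−S=0.0000, hold=0.0000 ⇒ V=0.0000 continue | (k=8,j=5): S=104.6785, K−S=0.0000, hold=0.0000 ⇒ V=0.0000 continue | (k=8,j=6): S=127.6216, K−S=0.0000, hold=0.0000 ⇒ V=0.0000 continue | (k=8,j=7): S=155.5933, K−S=0.0000, hold=0.0000 ⇒ V=0.0000 continue | (k=8,j=8): S=189.6958, K−S=0.0000, hold=0.0000 ⇒ V=0.0000 continue  boundary S*=57.7640
step 7: (k=7,j=0): S=42.9099, K−S=28.5701, hold=28.2486 ⇒ V=28.5701 exercise | (k=7,j=1): S=52.3147, K−S=19.1653, hold=18.8437 ⇒ V=19.1653 exercise | (k=7,j=2): S=63.7809, K−S=7.6991, hold=8.7618 ⇒ V=8.7618 continue | (k=7,j=3): S=77.7602, K−S=0.0000, hold=1.9227 ⇒ V=1.9227 continue | (k=7,j=4): S=94.8035, K−S=0.0000, hold=0.0000 ⇒ V=0.0000 continue | (k=7,j=5): S=115.5822, K−S=0.0000, hold=0.0000 ⇒ V=0.0000 continue | (k=7,j=6): S=140.9151, K−S=0.0000, hold=0.0000 ⇒ V=0.0000 continue | (k=7,j=7): S=171.8005, K−S=0.0000, hold=0.0000 ⇒ V=0.0000 continue  boundary S*=52.3147
step 6: (k=6,j=0): S=47.3795, K−S=24.1005, hold=23.7790 ⇒ V=24.1005 exercise | (k=6,j=1): S=57.7640, K−S=13.7160, hold=13.9213 ⇒ V=13.9213 continue | (k=6,j=2): S=70.4246, K−S=1.0554, hold=5.3318 ⇒ V=5.3318 continue | (k=6,j=3): S=85.8600, K−S=0.0000, hold=0.9608 ⇒ V=0.9608 continue | (k=6,j=4): S=104.6785, K−S=0.0000, hold=0.0000 ⇒ V=0.0000 continue | (k=6,j=5): S=127.6216, K−S=0.0000, hold=0.0000 ⇒ V=0.0000 continue | (k=6,j=6): S=155.5933, K−S=0.0000, hold=0.0000 ⇒ V=0.0000 continue  boundary S*=47.3795
step 5: (k=5,j=0): S=52.3147, K−S=19.1653, hold=18.9456 ⇒ V=19.1653 exercise | (k=5,j=1): S=63.7809, K−S=7.6991, hold=9.6003 ⇒ V=9.6003 continue | (k=5,j=2): S=77.7602, K−S=0.0000, hold=3.1408 ⇒ V=3.1408 continue | (k=5,j=3): S=94.8035, K−S=0.0000, hold=0.4802 ⇒ V=0.4802 continue | (k=5,j=4): S=115.5822, K−S=0.0000, hold=0.0000 ⇒ V=0.0000 continue | (k=5,j=5): S=140.9151, K−S=0.0000, hold=0.0000 ⇒ V=0.0000 continue  boundary S*=52.3147
step 4: (k=4,j=0): S=57.7640, K−S=13.7160, hold=14.3370 ⇒ V=14.3370 continue | (k=4,j=1): S=70.4246, K−S=1.0554, hold=6.3547 ⇒ V=6.3547 continue | (k=4,j=2): S=85.8600, K−S=0.0000, hold=1.8076 ⇒ V=1.8076 continue | (k=4,j=3): S=104.6785, K−S=0.0000, hold=0.2400 ⇒ V=0.2400 continue | (k=4,j=4): S=127.6216, K−S=0.0000, hold=0.0000 ⇒ V=0.0000 continue  boundary S*=-
step 3: (k=3,j=0): S=63.7809, K−S=7.6991, hold=10.3151 ⇒ V=10.3151 continue | (k=3,j=1): S=77.7602, K−S=0.0000, hold=4.0718 ⇒ V=4.0718 continue | (k=3,j=2): S=94.8035, K−S=0.0000, hold=1.0223 ⇒ V=1.0223 continue | (k=3,j=3): S=115.5822, K−S=0.0000, hold=0.1199 ⇒ V=0.1199 continue  boundary S*=-
step 2: (k=2,j=0): S=70.4246, K−S=1.0554, hold=7.1735 ⇒ V=7.1735 continue | (k=2,j=1): S=85.8600, K−S=0.0000, hold=2.5416 ⇒ V=2.5416 continue | (k=2,j=2): S=104.6785, K−S=0.0000, hold=0.5703 ⇒ V=0.5703 continue  boundary S*=-
step 1: (k=1,j=0): S=77.7602, K−S=0.0000, hold=4.8449 ⇒ V=4.8449 continue | (k=1,j=1): S=94.8035, K−S=0.0000, hold=1.5529 ⇒ V=1.5529 continue  boundary S*=-
step 0: (k=0,j=0): S=85.8600, K−S=0.0000, hold=3.1910 ⇒ V=3.1910 continue  boundary S*=-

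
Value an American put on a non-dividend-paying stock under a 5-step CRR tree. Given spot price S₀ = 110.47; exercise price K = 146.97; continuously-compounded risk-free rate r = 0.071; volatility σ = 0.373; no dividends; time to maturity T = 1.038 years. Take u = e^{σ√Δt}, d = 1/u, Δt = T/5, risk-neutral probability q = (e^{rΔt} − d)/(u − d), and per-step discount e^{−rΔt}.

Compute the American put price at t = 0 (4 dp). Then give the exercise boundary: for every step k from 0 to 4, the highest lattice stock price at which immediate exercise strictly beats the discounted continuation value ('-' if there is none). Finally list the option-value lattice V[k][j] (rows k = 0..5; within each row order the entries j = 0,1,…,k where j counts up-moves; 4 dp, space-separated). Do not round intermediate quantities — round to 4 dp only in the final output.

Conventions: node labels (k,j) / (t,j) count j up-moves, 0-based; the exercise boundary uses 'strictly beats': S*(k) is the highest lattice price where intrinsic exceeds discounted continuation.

Δt=0.20760, u=1.18525, d=0.84371, q=0.50109, disc=e^(-rΔt)=0.98537
k=5 terminal: V=max(K-S,0) → 99.7418 80.6234 53.7657 16.0359 0.0000 0.0000
k=4: j=0 S=55.9771 intr=90.9929 cont=88.8426 V=90.9929[EX]; j=1 S=78.6370 intr=68.3330 cont=66.1826 V=68.3330[EX]; j=2 S=110.4700 intr=36.5000 cont=34.3496 V=36.5000[EX]; j=3 S=155.1892 intr=0.0000 cont=7.8834 V=7.8834[hold]; j=4 S=218.0111 intr=0.0000 cont=0.0000 V=0.0000[hold]  S*(4)=110.4700
k=3: j=0 S=66.3466 intr=80.6234 cont=78.4730 V=80.6234[EX]; j=1 S=93.2043 intr=53.7657 cont=51.6153 V=53.7657[EX]; j=2 S=130.9341 intr=16.0359 cont=21.8362 V=21.8362[hold]; j=3 S=183.9374 intr=0.0000 cont=3.8755 V=3.8755[hold]  S*(3)=93.2043
k=2: j=0 S=78.6370 intr=68.3330 cont=66.1826 V=68.3330[EX]; j=1 S=110.4700 intr=36.5000 cont=37.2136 V=37.2136[hold]; j=2 S=155.1892 intr=0.0000 cont=12.6485 V=12.6485[hold]  S*(2)=78.6370
k=1: j=0 S=93.2043 intr=53.7657 cont=51.9677 V=53.7657[EX]; j=1 S=130.9341 intr=16.0359 cont=24.5399 V=24.5399[hold]  S*(1)=93.2043
k=0: j=0 S=110.4700 intr=36.5000 cont=38.5485 V=38.5485[hold]  S*(0)=-

price = 38.5485
boundary = - 93.2043 78.6370 93.2043 110.4700
tree:
38.5485
53.7657 24.5399
68.3330 37.2136 12.6485
80.6234 53.7657 21.8362 3.8755
90.9929 68.3330 36.5000 7.8834 0.0000
99.7418 80.6234 53.7657 16.0359 0.0000 0.0000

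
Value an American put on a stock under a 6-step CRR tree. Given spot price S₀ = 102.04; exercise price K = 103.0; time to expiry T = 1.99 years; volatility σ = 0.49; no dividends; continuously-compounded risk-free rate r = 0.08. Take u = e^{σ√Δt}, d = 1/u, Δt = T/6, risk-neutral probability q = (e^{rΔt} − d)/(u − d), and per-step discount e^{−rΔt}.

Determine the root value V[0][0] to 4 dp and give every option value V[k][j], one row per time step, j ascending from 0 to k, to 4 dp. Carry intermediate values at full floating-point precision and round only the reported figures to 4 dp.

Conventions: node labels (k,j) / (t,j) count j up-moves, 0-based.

Δt=0.33167, u=1.32604, d=0.75413, q=0.47693, disc=e^(-rΔt)=0.97382
k=6 terminal: V=max(K-S,0) → 84.2310 69.9972 44.9690 0.9600 0.0000 0.0000 0.0000
k=5: j=0 S=24.8883 intr=78.1117 cont=75.4147 V=78.1117[EX]; j=1 S=43.7628 intr=59.2372 cont=56.5402 V=59.2372[EX]; j=2 S=76.9512 intr=26.0488 cont=23.3518 V=26.0488[EX]; j=3 S=135.3086 intr=0.0000 cont=0.4890 V=0.4890[hold]; j=4 S=237.9226 intr=0.0000 cont=0.0000 V=0.0000[hold]; j=5 S=418.3558 intr=0.0000 cont=0.0000 V=0.0000[hold]
k=4: j=0 S=33.0028 intr=69.9972 cont=67.3003 V=69.9972[EX]; j=1 S=58.0310 intr=44.9690 cont=42.2720 V=44.9690[EX]; j=2 S=102.0400 intr=0.9600 cont=13.4956 V=13.4956[hold]; j=3 S=179.4240 intr=0.0000 cont=0.2491 V=0.2491[hold]; j=4 S=315.4937 intr=0.0000 cont=0.0000 V=0.0000[hold]
k=3: j=0 S=43.7628 intr=59.2372 cont=56.5402 V=59.2372[EX]; j=1 S=76.9512 intr=26.0488 cont=29.1739 V=29.1739[hold]; j=2 S=135.3086 intr=0.0000 cont=6.9900 V=6.9900[hold]; j=3 S=237.9226 intr=0.0000 cont=0.1269 V=0.1269[hold]
k=2: j=0 S=58.0310 intr=44.9690 cont=43.7234 V=44.9690[EX]; j=1 S=102.0400 intr=0.9600 cont=18.1068 V=18.1068[hold]; j=2 S=179.4240 intr=0.0000 cont=3.6194 V=3.6194[hold]
k=1: j=0 S=76.9512 intr=26.0488 cont=31.3155 V=31.3155[hold]; j=1 S=135.3086 intr=0.0000 cont=10.9041 V=10.9041[hold]
k=0: j=0 S=102.0400 intr=0.9600 cont=21.0156 V=21.0156[hold]

price = 21.0156
tree:
21.0156
31.3155 10.9041
44.9690 18.1068 3.6194
59.2372 29.1739 6.9900 0.1269
69.9972 44.9690 13.4956 0.2491 0.0000
78.1117 59.2372 26.0488 0.4890 0.0000 0.0000
84.2310 69.9972 44.9690 0.9600 0.0000 0.0000 0.0000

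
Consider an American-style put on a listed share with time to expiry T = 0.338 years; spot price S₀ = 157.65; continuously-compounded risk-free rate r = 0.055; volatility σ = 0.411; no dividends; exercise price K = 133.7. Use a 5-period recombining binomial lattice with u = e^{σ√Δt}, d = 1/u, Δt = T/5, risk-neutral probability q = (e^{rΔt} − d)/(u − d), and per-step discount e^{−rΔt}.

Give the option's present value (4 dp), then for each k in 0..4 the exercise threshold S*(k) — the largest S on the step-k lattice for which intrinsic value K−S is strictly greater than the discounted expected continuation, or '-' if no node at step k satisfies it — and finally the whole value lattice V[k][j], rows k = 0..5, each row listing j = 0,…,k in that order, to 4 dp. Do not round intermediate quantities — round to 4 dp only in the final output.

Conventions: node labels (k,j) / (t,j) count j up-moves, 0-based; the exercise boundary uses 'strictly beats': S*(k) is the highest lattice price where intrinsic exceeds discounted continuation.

params: Δt=0.06760 u=1.11278 d=0.89865 q=0.49071 e^(-rΔt)=0.99629
t_5 payoffs: 41.3046 19.2890 0.0000 0.0000 0.0000 0.0000
t_4: node(4,0) S=102.8156 payoff=30.8844 vs cont=30.3882 → 30.8844 [stop]  node(4,1) S=127.3141 payoff=6.3859 vs cont=9.7873 → 9.7873 [wait]  node(4,2) S=157.6500 payoff=0.0000 vs cont=0.0000 → 0.0000 [wait]  node(4,3) S=195.2142 payoff=0.0000 vs cont=0.0000 → 0.0000 [wait]  node(4,4) S=241.7290 payoff=0.0000 vs cont=0.0000 → 0.0000 [wait]  ⇒ S*(4)=102.8156
t_3: node(3,0) S=114.4110 payoff=19.2890 vs cont=20.4557 → 20.4557 [wait]  node(3,1) S=141.6724 payoff=0.0000 vs cont=4.9661 → 4.9661 [wait]  node(3,2) S=175.4295 payoff=0.0000 vs cont=0.0000 → 0.0000 [wait]  node(3,3) S=217.2301 payoff=0.0000 vs cont=0.0000 → 0.0000 [wait]  ⇒ S*(3)=-
t_2: node(2,0) S=127.3141 payoff=6.3859 vs cont=12.8072 → 12.8072 [wait]  node(2,1) S=157.6500 payoff=0.0000 vs cont=2.5198 → 2.5198 [wait]  node(2,2) S=195.2142 payoff=0.0000 vs cont=0.0000 → 0.0000 [wait]  ⇒ S*(2)=-
t_1: node(1,0) S=141.6724 payoff=0.0000 vs cont=7.7303 → 7.7303 [wait]  node(1,1) S=175.4295 payoff=0.0000 vs cont=1.2786 → 1.2786 [wait]  ⇒ S*(1)=-
t_0: node(0,0) S=157.6500 payoff=0.0000 vs cont=4.5475 → 4.5475 [wait]  ⇒ S*(0)=-

price = 4.5475
boundary = - - - - 102.8156
tree:
4.5475
7.7303 1.2786
12.8072 2.5198 0.0000
20.4557 4.9661 0.0000 0.0000
30.8844 9.7873 0.0000 0.0000 0.0000
41.3046 19.2890 0.0000 0.0000 0.0000 0.0000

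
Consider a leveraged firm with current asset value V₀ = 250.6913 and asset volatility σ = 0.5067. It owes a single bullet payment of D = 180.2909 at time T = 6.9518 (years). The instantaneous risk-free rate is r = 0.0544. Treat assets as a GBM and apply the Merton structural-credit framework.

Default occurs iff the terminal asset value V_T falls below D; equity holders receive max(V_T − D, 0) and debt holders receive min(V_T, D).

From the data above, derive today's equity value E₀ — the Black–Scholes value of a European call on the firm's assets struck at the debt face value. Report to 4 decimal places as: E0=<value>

Apply the equity-as-call identities (strike 180.2909, horizon 6.9518 years):
d₁ = [ln(V₀/D) + (r + σ²/2)T] / (σ√T)
   = [ln(250.6913/180.2909) + (0.0544 + 0.5·0.5067²)·6.9518] / (0.5067·√6.9518)
   = [0.329651 + 1.270597] / 1.335979 = 1.197810
d₂ = d₁ − σ√T = 1.197810 − 1.335979 = -0.138169
N(d₁) = 0.884504,  N(d₂) = 0.445053,  e^(−rT) = 0.685109
E₀ = V₀·N(d₁) − D·e^(−rT)·N(d₂)
   = 250.6913·0.884504 − 180.2909·0.685109·0.445053 = 166.765084

E0=166.7651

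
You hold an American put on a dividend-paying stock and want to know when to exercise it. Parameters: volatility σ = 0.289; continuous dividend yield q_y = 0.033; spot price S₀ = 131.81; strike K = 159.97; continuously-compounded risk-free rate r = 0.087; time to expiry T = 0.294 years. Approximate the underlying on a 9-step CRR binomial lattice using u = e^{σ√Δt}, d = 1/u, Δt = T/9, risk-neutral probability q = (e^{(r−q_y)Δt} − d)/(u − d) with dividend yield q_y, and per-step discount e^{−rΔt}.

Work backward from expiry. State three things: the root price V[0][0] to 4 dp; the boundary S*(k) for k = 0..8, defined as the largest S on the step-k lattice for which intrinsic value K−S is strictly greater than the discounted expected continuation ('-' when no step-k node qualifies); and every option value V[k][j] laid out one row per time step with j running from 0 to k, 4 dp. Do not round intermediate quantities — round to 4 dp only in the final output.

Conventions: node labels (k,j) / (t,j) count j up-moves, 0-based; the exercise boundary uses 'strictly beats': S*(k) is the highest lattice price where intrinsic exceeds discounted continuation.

Δt=0.03267, u=1.05362, d=0.94911, q=0.50384, disc=e^(-rΔt)=0.99716
k=9 terminal: V=max(K-S,0) → 77.5969 68.5261 58.4563 47.2778 34.8682 21.0921 5.7990 0.0000 0.0000 0.0000
k=8: j=0 S=86.7901 intr=73.1799 cont=72.8194 V=73.1799[EX]; j=1 S=96.3473 intr=63.6227 cont=63.2725 V=63.6227[EX]; j=2 S=106.9570 intr=53.0130 cont=52.6742 V=53.0130[EX]; j=3 S=118.7350 intr=41.2350 cont=40.9089 V=41.2350[EX]; j=4 S=131.8100 intr=28.1600 cont=27.8480 V=28.1600[EX]; j=5 S=146.3248 intr=13.6452 cont=13.3489 V=13.6452[EX]; j=6 S=162.4379 intr=0.0000 cont=2.8691 V=2.8691[hold]; j=7 S=180.3255 intr=0.0000 cont=0.0000 V=0.0000[hold]; j=8 S=200.1827 intr=0.0000 cont=0.0000 V=0.0000[hold]  S*(8)=146.3248
k=7: j=0 S=91.4439 intr=68.5261 cont=68.1706 V=68.5261[EX]; j=1 S=101.5137 intr=58.4563 cont=58.1117 V=58.4563[EX]; j=2 S=112.6922 intr=47.2778 cont=46.9452 V=47.2778[EX]; j=3 S=125.1018 intr=34.8682 cont=34.5490 V=34.8682[EX]; j=4 S=138.8779 intr=21.0921 cont=20.7877 V=21.0921[EX]; j=5 S=154.1710 intr=5.7990 cont=8.1925 V=8.1925[hold]; j=6 S=171.1482 intr=0.0000 cont=1.4195 V=1.4195[hold]; j=7 S=189.9948 intr=0.0000 cont=0.0000 V=0.0000[hold]  S*(7)=138.8779
k=6: j=0 S=96.3473 intr=63.6227 cont=63.2725 V=63.6227[EX]; j=1 S=106.9570 intr=53.0130 cont=52.6742 V=53.0130[EX]; j=2 S=118.7350 intr=41.2350 cont=40.9089 V=41.2350[EX]; j=3 S=131.8100 intr=28.1600 cont=27.8480 V=28.1600[EX]; j=4 S=146.3248 intr=13.6452 cont=14.5514 V=14.5514[hold]; j=5 S=162.4379 intr=0.0000 cont=4.7664 V=4.7664[hold]; j=6 S=180.3255 intr=0.0000 cont=0.7023 V=0.7023[hold]  S*(6)=131.8100
k=5: j=0 S=101.5137 intr=58.4563 cont=58.1117 V=58.4563[EX]; j=1 S=112.6922 intr=47.2778 cont=46.9452 V=47.2778[EX]; j=2 S=125.1018 intr=34.8682 cont=34.5490 V=34.8682[EX]; j=3 S=138.8779 intr=21.0921 cont=21.2430 V=21.2430[hold]; j=4 S=154.1710 intr=5.7990 cont=9.5940 V=9.5940[hold]; j=5 S=171.1482 intr=0.0000 cont=2.7111 V=2.7111[hold]  S*(5)=125.1018
k=4: j=0 S=106.9570 intr=53.0130 cont=52.6742 V=53.0130[EX]; j=1 S=118.7350 intr=41.2350 cont=40.9089 V=41.2350[EX]; j=2 S=131.8100 intr=28.1600 cont=27.9238 V=28.1600[EX]; j=3 S=146.3248 intr=13.6452 cont=15.3302 V=15.3302[hold]; j=4 S=162.4379 intr=0.0000 cont=6.1087 V=6.1087[hold]  S*(4)=131.8100
k=3: j=0 S=112.6922 intr=47.2778 cont=46.9452 V=47.2778[EX]; j=1 S=125.1018 intr=34.8682 cont=34.5490 V=34.8682[EX]; j=2 S=138.8779 intr=21.0921 cont=21.6343 V=21.6343[hold]; j=3 S=154.1710 intr=5.7990 cont=10.6538 V=10.6538[hold]  S*(3)=125.1018
k=2: j=0 S=118.7350 intr=41.2350 cont=40.9089 V=41.2350[EX]; j=1 S=131.8100 intr=28.1600 cont=28.1204 V=28.1600[EX]; j=2 S=146.3248 intr=13.6452 cont=16.0562 V=16.0562[hold]  S*(2)=131.8100
k=1: j=0 S=125.1018 intr=34.8682 cont=34.5490 V=34.8682[EX]; j=1 S=138.8779 intr=21.0921 cont=21.9990 V=21.9990[hold]  S*(1)=125.1018
k=0: j=0 S=131.8100 intr=28.1600 cont=28.3037 V=28.3037[hold]  S*(0)=-

price = 28.3037
boundary = - 125.1018 131.8100 125.1018 131.8100 125.1018 131.8100 138.8779 146.3248
tree:
28.3037
34.8682 21.9990
41.2350 28.1600 16.0562
47.2778 34.8682 21.6343 10.6538
53.0130 41.2350 28.1600 15.3302 6.1087
58.4563 47.2778 34.8682 21.2430 9.5940 2.7111
63.6227 53.0130 41.2350 28.1600 14.5514 4.7664 0.7023
68.5261 58.4563 47.2778 34.8682 21.0921 8.1925 1.4195 0.0000
73.1799 63.6227 53.0130 41.2350 28.1600 13.6452 2.8691 0.0000 0.0000
77.5969 68.5261 58.4563 47.2778 34.8682 21.0921 5.7990 0.0000 0.0000 0.0000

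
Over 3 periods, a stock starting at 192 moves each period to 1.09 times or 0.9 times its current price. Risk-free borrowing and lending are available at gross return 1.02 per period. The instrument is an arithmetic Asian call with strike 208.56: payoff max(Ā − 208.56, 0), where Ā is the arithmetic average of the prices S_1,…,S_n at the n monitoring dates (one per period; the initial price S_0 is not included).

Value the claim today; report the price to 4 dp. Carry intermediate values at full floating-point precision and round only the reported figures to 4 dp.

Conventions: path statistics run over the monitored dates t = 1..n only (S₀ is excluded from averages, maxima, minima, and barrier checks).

Risk-neutral up-probability p* = (R−d)/(u−d) = (1.02−0.9)/(1.09−0.9) = 0.6316; the claim prices as the p*-weighted sum of path payoffs discounted by R^3.
Enumerate all 2^3 = 8 price paths (U = up ×1.09, D = down ×0.9); each path with k up-moves has probability p*^k·(1−p*)^(3−k).
DDD: Ā=156.0960, payoff=0.0000, prob=0.050007
UDD: Ā=189.0496, payoff=0.0000, prob=0.085727
DUD: Ā=176.8896, payoff=0.0000, prob=0.085727
UUD: Ā=214.2330, payoff=5.6730, prob=0.146960
DDU: Ā=165.9456, payoff=0.0000, prob=0.085727
UDU: Ā=200.9786, payoff=0.0000, prob=0.146960
DUU: Ā=188.8186, payoff=0.0000, prob=0.146960
UUU: Ā=228.6803, payoff=20.1203, prob=0.251932
Price = Σ prob·payoff / R^3 = 5.902631 / 1.061208 = 5.5622

price = 5.5622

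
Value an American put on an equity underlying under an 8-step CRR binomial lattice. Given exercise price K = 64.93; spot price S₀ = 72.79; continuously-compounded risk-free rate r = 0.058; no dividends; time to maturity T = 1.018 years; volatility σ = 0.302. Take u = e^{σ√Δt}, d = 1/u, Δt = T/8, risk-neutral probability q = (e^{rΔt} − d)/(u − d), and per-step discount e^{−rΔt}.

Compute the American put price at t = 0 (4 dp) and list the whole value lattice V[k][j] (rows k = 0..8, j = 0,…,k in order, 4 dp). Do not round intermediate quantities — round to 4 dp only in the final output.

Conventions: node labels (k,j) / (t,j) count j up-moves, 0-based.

price = 3.9740
tree:
3.9740
6.0475 2.0190
8.9444 3.3235 0.7821
12.7971 5.3348 1.4195 0.1747
17.6229 8.2990 2.5350 0.3572 0.0000
22.4544 12.4072 4.4320 0.7305 0.0000 0.0000
26.7924 17.6229 7.5249 1.4940 0.0000 0.0000 0.0000
30.6874 22.4544 12.2419 3.0555 0.0000 0.0000 0.0000 0.0000
34.1846 26.7924 17.6229 6.2488 0.0000 0.0000 0.0000 0.0000 0.0000

Δt=0.12725, u=1.11375, d=0.89787, q=0.50741, disc=e^(-rΔt)=0.99265
k=8 terminal: V=max(K-S,0) → 34.1846 26.7924 17.6229 6.2488 0.0000 0.0000 0.0000 0.0000 0.0000
k=7: j=0 S=34.2426 intr=30.6874 cont=30.2100 V=30.6874[EX]; j=1 S=42.4756 intr=22.4544 cont=21.9770 V=22.4544[EX]; j=2 S=52.6881 intr=12.2419 cont=11.7645 V=12.2419[EX]; j=3 S=65.3560 intr=0.0000 cont=3.0555 V=3.0555[hold]; j=4 S=81.0696 intr=0.0000 cont=0.0000 V=0.0000[hold]; j=5 S=100.5613 intr=0.0000 cont=0.0000 V=0.0000[hold]; j=6 S=124.7395 intr=0.0000 cont=0.0000 V=0.0000[hold]; j=7 S=154.7309 intr=0.0000 cont=0.0000 V=0.0000[hold]
k=6: j=0 S=38.1376 intr=26.7924 cont=26.3150 V=26.7924[EX]; j=1 S=47.3071 intr=17.6229 cont=17.1455 V=17.6229[EX]; j=2 S=58.6812 intr=6.2488 cont=7.5249 V=7.5249[hold]; j=3 S=72.7900 intr=0.0000 cont=1.4940 V=1.4940[hold]; j=4 S=90.2910 intr=0.0000 cont=0.0000 V=0.0000[hold]; j=5 S=111.9999 intr=0.0000 cont=0.0000 V=0.0000[hold]; j=6 S=138.9282 intr=0.0000 cont=0.0000 V=0.0000[hold]
k=5: j=0 S=42.4756 intr=22.4544 cont=21.9770 V=22.4544[EX]; j=1 S=52.6881 intr=12.2419 cont=12.4072 V=12.4072[hold]; j=2 S=65.3560 intr=0.0000 cont=4.4320 V=4.4320[hold]; j=3 S=81.0696 intr=0.0000 cont=0.7305 V=0.7305[hold]; j=4 S=100.5613 intr=0.0000 cont=0.0000 V=0.0000[hold]; j=5 S=124.7395 intr=0.0000 cont=0.0000 V=0.0000[hold]
k=4: j=0 S=47.3071 intr=17.6229 cont=17.2287 V=17.6229[EX]; j=1 S=58.6812 intr=6.2488 cont=8.2990 V=8.2990[hold]; j=2 S=72.7900 intr=0.0000 cont=2.5350 V=2.5350[hold]; j=3 S=90.2910 intr=0.0000 cont=0.3572 V=0.3572[hold]; j=4 S=111.9999 intr=0.0000 cont=0.0000 V=0.0000[hold]
k=3: j=0 S=52.6881 intr=12.2419 cont=12.7971 V=12.7971[hold]; j=1 S=65.3560 intr=0.0000 cont=5.3348 V=5.3348[hold]; j=2 S=81.0696 intr=0.0000 cont=1.4195 V=1.4195[hold]; j=3 S=100.5613 intr=0.0000 cont=0.1747 V=0.1747[hold]
k=2: j=0 S=58.6812 intr=6.2488 cont=8.9444 V=8.9444[hold]; j=1 S=72.7900 intr=0.0000 cont=3.3235 V=3.3235[hold]; j=2 S=90.2910 intr=0.0000 cont=0.7821 V=0.7821[hold]
k=1: j=0 S=65.3560 intr=0.0000 cont=6.0475 V=6.0475[hold]; j=1 S=81.0696 intr=0.0000 cont=2.0190 V=2.0190[hold]
k=0: j=0 S=72.7900 intr=0.0000 cont=3.9740 V=3.9740[hold]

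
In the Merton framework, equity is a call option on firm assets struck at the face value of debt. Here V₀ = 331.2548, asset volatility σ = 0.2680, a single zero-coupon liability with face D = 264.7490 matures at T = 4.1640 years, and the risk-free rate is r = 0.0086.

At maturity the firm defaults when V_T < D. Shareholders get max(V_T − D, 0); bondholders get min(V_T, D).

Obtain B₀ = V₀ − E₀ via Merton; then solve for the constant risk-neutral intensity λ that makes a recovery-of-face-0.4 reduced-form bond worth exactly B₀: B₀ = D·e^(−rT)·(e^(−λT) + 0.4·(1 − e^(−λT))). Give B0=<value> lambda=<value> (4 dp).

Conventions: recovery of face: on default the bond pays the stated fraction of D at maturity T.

With assets at 331.2548 and a single debt payment of 264.7490 at 4.1640 years:
d₁ = [ln(V₀/D) + (r + σ²/2)T] / (σ√T)
   = [ln(331.2548/264.7490) + (0.0086 + 0.5·0.2680²)·4.1640] / (0.2680·√4.1640)
   = [0.224106 + 0.185348] / 0.546878 = 0.748712
d₂ = d₁ − σ√T = 0.748712 − 0.546878 = 0.201834
N(d₁) = 0.772984,  N(d₂) = 0.579977,  e^(−rT) = 0.964823
E₀ = V₀·N(d₁) − D·e^(−rT)·N(d₂)
   = 331.2548·0.772984 − 264.7490·0.964823·0.579977 = 107.907891
B₀ = V₀ − E₀ = 331.2548 − 107.907891 = 223.346909
e^(−λT) = (B₀·e^(rT)/D − 0.4)/(1 − 0.4) = (223.3469·1.036459/264.7490 − 0.4)/0.6 = 0.79062543
λ = −ln(0.79062543)/4.1640 = 0.056420

B0=223.3469 lambda=0.0564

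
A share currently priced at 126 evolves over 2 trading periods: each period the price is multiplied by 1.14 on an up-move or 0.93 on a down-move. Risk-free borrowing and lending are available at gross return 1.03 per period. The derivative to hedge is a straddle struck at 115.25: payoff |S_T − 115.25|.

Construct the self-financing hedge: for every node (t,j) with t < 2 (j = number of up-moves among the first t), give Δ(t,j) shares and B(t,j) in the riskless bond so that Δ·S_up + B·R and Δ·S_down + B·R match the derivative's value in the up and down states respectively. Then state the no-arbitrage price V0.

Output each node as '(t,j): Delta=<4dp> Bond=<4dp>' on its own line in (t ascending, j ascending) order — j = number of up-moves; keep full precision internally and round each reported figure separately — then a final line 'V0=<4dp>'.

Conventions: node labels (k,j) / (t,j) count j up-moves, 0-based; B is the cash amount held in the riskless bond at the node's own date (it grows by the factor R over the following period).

(0,0): Delta=0.7589 Bond=-75.0092
(1,0): Delta=0.4902 Bond=-45.7743
(1,1): Delta=1.0000 Bond=-111.8932
V0=20.6103

Risk-neutral probability p* = (R−d)/(u−d) = (1.03−0.93)/(1.14−0.93) = 0.4762.
Terminal payoffs: V(2,0)=6.2726, V(2,1)=18.3352, V(2,2)=48.4996
Node (1,0) S=117.1800: V=(p*·18.3352+(1−p*)·6.2726)/1.03=11.6667; Δ=(18.3352−6.2726)/(133.5852−108.9774)=0.4902; B=V−Δ·S=-45.7743
Node (1,1) S=143.6400: V=(p*·48.4996+(1−p*)·18.3352)/1.03=31.7468; Δ=(48.4996−18.3352)/(163.7496−133.5852)=1.0000; B=V−Δ·S=-111.8932
Node (0,0) S=126.0000: V=(p*·31.7468+(1−p*)·11.6667)/1.03=20.6103; Δ=(31.7468−11.6667)/(143.6400−117.1800)=0.7589; B=V−Δ·S=-75.0092
Verification: the root portfolio costs Δ(0,0)·S0 + B(0,0) = 20.6103, matching V0.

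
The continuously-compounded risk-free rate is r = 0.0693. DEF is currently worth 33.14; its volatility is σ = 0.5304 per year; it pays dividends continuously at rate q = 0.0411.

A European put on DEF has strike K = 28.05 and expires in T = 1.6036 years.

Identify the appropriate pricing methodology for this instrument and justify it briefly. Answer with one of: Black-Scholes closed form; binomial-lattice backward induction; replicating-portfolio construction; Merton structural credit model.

framework: Black-Scholes closed form

Key observation: with DEF following a GBM at constant σ and r, the European put struck at 28.05 prices in closed form — nothing here needs a stepwise model or a balance sheet.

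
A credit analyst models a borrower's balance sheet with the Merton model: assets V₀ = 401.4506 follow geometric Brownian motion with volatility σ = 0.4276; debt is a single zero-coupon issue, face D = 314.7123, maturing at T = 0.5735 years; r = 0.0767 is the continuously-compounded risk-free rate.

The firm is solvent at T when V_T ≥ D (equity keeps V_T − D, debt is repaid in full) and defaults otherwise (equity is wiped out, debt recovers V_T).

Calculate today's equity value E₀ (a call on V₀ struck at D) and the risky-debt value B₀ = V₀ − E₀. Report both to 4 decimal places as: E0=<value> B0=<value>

Equity is a call on the firm's assets struck at D = 314.7123:
d₁ = [ln(V₀/D) + (r + σ²/2)T] / (σ√T)
   = [ln(401.4506/314.7123) + (0.0767 + 0.5·0.4276²)·0.5735] / (0.4276·√0.5735)
   = [0.243426 + 0.096417] / 0.323821 = 1.049479
d₂ = d₁ − σ√T = 1.049479 − 0.323821 = 0.725659
N(d₁) = 0.853021,  N(d₂) = 0.765976,  e^(−rT) = 0.956966
E₀ = V₀·N(d₁) − D·e^(−rT)·N(d₂)
   = 401.4506·0.853021 − 314.7123·0.956966·0.765976 = 111.757681
B₀ = V₀ − E₀ = 401.4506 − 111.757681 = 289.692919

E0=111.7577 B0=289.6929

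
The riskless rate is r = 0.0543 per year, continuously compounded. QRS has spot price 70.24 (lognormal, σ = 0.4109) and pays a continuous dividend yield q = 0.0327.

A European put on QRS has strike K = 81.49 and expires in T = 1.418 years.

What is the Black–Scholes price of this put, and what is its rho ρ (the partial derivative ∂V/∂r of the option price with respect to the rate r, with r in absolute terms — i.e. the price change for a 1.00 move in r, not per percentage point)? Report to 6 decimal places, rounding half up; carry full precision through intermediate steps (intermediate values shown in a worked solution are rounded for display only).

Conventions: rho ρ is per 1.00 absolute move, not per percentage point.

price = 18.357864
ρ = -73.437696

σ√T = 0.4109·√1.418 = 0.489299
d₁ = (ln(S/K) + (r−q+σ²/2)T) / (σ√T) = (ln(70.24/81.49) + (0.0543−0.0327+0.4109²/2)·1.418) / 0.489299 = (-0.148562 + 0.150336) / 0.489299 = 0.003624
d₂ = d₁ − σ√T = 0.003624 − 0.489299 = -0.485675
e^{−rT} = 0.925892
e^{−qT} = 0.954690
N(−d₁) = 0.498554,  N(−d₂) = 0.686401
Put price V = K·e^{−rT}·N(−d₂) − S·e^{−qT}·N(−d₁) = 51.789631 − 33.431767 = 18.357864
ρ = −K·T·e^{−rT}·N(−d₂) = -73.437696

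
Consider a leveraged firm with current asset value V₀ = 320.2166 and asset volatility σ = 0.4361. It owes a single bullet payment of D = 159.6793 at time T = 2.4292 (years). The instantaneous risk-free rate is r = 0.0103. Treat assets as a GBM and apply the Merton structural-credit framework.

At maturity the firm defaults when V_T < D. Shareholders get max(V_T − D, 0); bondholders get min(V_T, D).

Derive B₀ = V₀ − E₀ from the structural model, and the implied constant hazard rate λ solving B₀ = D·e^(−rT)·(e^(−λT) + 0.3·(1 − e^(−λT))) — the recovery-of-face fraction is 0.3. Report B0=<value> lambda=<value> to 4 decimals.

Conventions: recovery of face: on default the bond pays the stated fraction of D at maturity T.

Work the structural quantities from V₀ = 320.2166 against face 159.6793:
d₁ = [ln(V₀/D) + (r + σ²/2)T] / (σ√T)
   = [ln(320.2166/159.6793) + (0.0103 + 0.5·0.4361²)·2.4292] / (0.4361·√2.4292)
   = [0.695830 + 0.256017] / 0.679701 = 1.400392
d₂ = d₁ − σ√T = 1.400392 − 0.679701 = 0.720691
N(d₁) = 0.919302,  N(d₂) = 0.764450,  e^(−rT) = 0.975290
E₀ = V₀·N(d₁) − D·e^(−rT)·N(d₂)
   = 320.2166·0.919302 − 159.6793·0.975290·0.764450 = 175.325197
B₀ = V₀ − E₀ = 320.2166 − 175.325197 = 144.891403
e^(−λT) = (B₀·e^(rT)/D − 0.3)/(1 − 0.3) = (144.8914·1.025336/159.6793 − 0.3)/0.7 = 0.90054286
λ = −ln(0.90054286)/2.4292 = 0.043124

B0=144.8914 lambda=0.0431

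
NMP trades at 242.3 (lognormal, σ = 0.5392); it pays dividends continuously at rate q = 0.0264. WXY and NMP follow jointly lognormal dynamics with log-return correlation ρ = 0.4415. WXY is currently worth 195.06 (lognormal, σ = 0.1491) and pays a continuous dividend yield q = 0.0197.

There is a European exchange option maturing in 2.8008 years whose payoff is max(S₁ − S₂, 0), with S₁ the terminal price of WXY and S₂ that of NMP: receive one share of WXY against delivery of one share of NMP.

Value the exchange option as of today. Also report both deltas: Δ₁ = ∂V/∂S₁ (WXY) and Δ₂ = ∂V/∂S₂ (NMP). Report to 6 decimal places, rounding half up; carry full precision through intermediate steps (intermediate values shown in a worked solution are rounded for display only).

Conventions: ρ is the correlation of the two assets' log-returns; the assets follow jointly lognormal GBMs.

σ_eff = √(σ₁² + σ₂² − 2ρσ₁σ₂) = √(0.1491² + 0.5392² − 2·0.4415·0.1491·0.5392) = 0.491914
d₁ = (ln(S₁/S₂) + (q₂ − q₁ + σ_eff²/2)T) / (σ_eff√T) = (ln(195.06/242.3) + (0.0264 − 0.0197 + 0.120989)·2.8008) / 0.823246 = 0.170986
d₂ = d₁ − σ_eff√T = 0.170986 − 0.823246 = -0.652261
N(d₁) = 0.567882,  N(d₂) = 0.257116
V = S₁·e^{−q₁T}·N(d₁) − S₂·e^{−q₂T}·N(d₂) = 104.824819 − 57.859021 = 46.965797
Key observation: the rate r is irrelevant here: denominating values in NMP turns the exchange into a ratio option on S₁/S₂, and discounting at r drops out.
Δ₁ = e^{−q₁T}·N(d₁) = 0.537398;  Δ₂ = −e^{−q₂T}·N(d₂) = -0.238791

exchange price = 46.965797
Δ1 = 0.537398
Δ2 = -0.238791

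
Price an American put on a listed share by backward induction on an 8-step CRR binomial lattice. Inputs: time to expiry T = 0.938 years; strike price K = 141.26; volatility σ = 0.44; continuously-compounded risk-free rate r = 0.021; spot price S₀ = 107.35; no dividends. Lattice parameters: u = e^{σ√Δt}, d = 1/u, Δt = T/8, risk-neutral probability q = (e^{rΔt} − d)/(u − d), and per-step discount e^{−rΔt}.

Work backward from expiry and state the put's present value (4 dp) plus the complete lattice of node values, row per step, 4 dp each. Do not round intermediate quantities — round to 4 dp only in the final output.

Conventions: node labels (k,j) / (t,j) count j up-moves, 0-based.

price = 40.2421
tree:
40.2421
50.7255 28.6575
61.8797 38.4411 17.7996
72.9468 49.7518 25.9164 8.7603
82.5013 61.8387 36.4129 14.2421 2.6383
90.7195 72.9468 48.9243 22.5264 4.9955 0.0000
97.7882 82.5013 61.8387 34.2456 9.4587 0.0000 0.0000
103.8683 90.7195 72.9468 48.9243 17.9093 0.0000 0.0000 0.0000
109.0981 97.7882 82.5013 61.8387 33.9100 0.0000 0.0000 0.0000 0.0000

params: Δt=0.11725 u=1.16261 d=0.86014 q=0.47056 e^(-rΔt)=0.99754
t_8 payoffs: 109.0981 97.7882 82.5013 61.8387 33.9100 0.0000 0.0000 0.0000 0.0000
k=7: node(7,0) S=37.3917 payoff=103.8683 vs cont=103.5210 → 103.8683 [stop]  node(7,1) S=50.5405 payoff=90.7195 vs cont=90.3721 → 90.7195 [stop]  node(7,2) S=68.3132 payoff=72.9468 vs cont=72.5994 → 72.9468 [stop]  node(7,3) S=92.3357 payoff=48.9243 vs cont=48.5769 → 48.9243 [stop]  node(7,4) S=124.8057 payoff=16.4543 vs cont=17.9093 → 17.9093 [wait]  node(7,5) S=168.6939 payoff=0.0000 vs cont=0.0000 → 0.0000 [wait]  node(7,6) S=228.0156 payoff=0.0000 vs cont=0.0000 → 0.0000 [wait]  node(7,7) S=308.1977 payoff=0.0000 vs cont=0.0000 → 0.0000 [wait]
k=6: node(6,0) S=43.4718 payoff=97.7882 vs cont=97.4409 → 97.7882 [stop]  node(6,1) S=58.7587 payoff=82.5013 vs cont=82.1539 → 82.5013 [stop]  node(6,2) S=79.4213 payoff=61.8387 vs cont=61.4913 → 61.8387 [stop]  node(6,3) S=107.3500 payoff=33.9100 vs cont=34.2456 → 34.2456 [wait]  node(6,4) S=145.0999 payoff=0.0000 vs cont=9.4587 → 9.4587 [wait]  node(6,5) S=196.1246 payoff=0.0000 vs cont=0.0000 → 0.0000 [wait]  node(6,6) S=265.0922 payoff=0.0000 vs cont=0.0000 → 0.0000 [wait]
k=5: node(5,0) S=50.5405 payoff=90.7195 vs cont=90.3721 → 90.7195 [stop]  node(5,1) S=68.3132 payoff=72.9468 vs cont=72.5994 → 72.9468 [stop]  node(5,2) S=92.3357 payoff=48.9243 vs cont=48.7345 → 48.9243 [stop]  node(5,3) S=124.8057 payoff=16.4543 vs cont=22.5264 → 22.5264 [wait]  node(5,4) S=168.6939 payoff=0.0000 vs cont=4.9955 → 4.9955 [wait]  node(5,5) S=228.0156 payoff=0.0000 vs cont=0.0000 → 0.0000 [wait]
k=4: node(4,0) S=58.7587 payoff=82.5013 vs cont=82.1539 → 82.5013 [stop]  node(4,1) S=79.4213 payoff=61.8387 vs cont=61.4913 → 61.8387 [stop]  node(4,2) S=107.3500 payoff=33.9100 vs cont=36.4129 → 36.4129 [wait]  node(4,3) S=145.0999 payoff=0.0000 vs cont=14.2421 → 14.2421 [wait]  node(4,4) S=196.1246 payoff=0.0000 vs cont=2.6383 → 2.6383 [wait]
k=3: node(3,0) S=68.3132 payoff=72.9468 vs cont=72.5994 → 72.9468 [stop]  node(3,1) S=92.3357 payoff=48.9243 vs cont=49.7518 → 49.7518 [wait]  node(3,2) S=124.8057 payoff=16.4543 vs cont=25.9164 → 25.9164 [wait]  node(3,3) S=168.6939 payoff=0.0000 vs cont=8.7603 → 8.7603 [wait]
k=2: node(2,0) S=79.4213 payoff=61.8387 vs cont=61.8797 → 61.8797 [wait]  node(2,1) S=107.3500 payoff=33.9100 vs cont=38.4411 → 38.4411 [wait]  node(2,2) S=145.0999 payoff=0.0000 vs cont=17.7996 → 17.7996 [wait]
k=1: node(1,0) S=92.3357 payoff=48.9243 vs cont=50.7255 → 50.7255 [wait]  node(1,1) S=124.8057 payoff=16.4543 vs cont=28.6575 → 28.6575 [wait]
k=0: node(0,0) S=107.3500 payoff=33.9100 vs cont=40.2421 → 40.2421 [wait]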